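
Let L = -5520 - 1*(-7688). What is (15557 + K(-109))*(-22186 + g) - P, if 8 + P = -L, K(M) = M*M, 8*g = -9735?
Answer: -2568503633/4 ≈ -6.4213e+8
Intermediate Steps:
g = -9735/8 (g = (⅛)*(-9735) = -9735/8 ≈ -1216.9)
K(M) = M²
L = 2168 (L = -5520 + 7688 = 2168)
P = -2176 (P = -8 - 1*2168 = -8 - 2168 = -2176)
(15557 + K(-109))*(-22186 + g) - P = (15557 + (-109)²)*(-22186 - 9735/8) - 1*(-2176) = (15557 + 11881)*(-187223/8) + 2176 = 27438*(-187223/8) + 2176 = -2568512337/4 + 2176 = -2568503633/4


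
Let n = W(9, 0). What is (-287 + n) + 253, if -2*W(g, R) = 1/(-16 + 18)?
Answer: -137/4 ≈ -34.250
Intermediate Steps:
W(g, R) = -1/4 (W(g, R) = -1/(2*(-16 + 18)) = -1/2/2 = -1/2*1/2 = -1/4)
n = -1/4 ≈ -0.25000
(-287 + n) + 253 = (-287 - 1/4) + 253 = -1149/4 + 253 = -137/4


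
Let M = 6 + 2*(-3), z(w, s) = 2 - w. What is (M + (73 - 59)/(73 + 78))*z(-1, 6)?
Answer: 42/151 ≈ 0.27815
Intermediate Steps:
M = 0 (M = 6 - 6 = 0)
(M + (73 - 59)/(73 + 78))*z(-1, 6) = (0 + (73 - 59)/(73 + 78))*(2 - 1*(-1)) = (0 + 14/151)*(2 + 1) = (0 + 14*(1/151))*3 = (0 + 14/151)*3 = (14/151)*3 = 42/151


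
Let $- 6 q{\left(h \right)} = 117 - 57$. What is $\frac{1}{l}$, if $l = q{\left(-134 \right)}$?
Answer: $- \frac{1}{10} \approx -0.1$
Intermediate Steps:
$q{\left(h \right)} = -10$ ($q{\left(h \right)} = - \frac{117 - 57}{6} = \left(- \frac{1}{6}\right) 60 = -10$)
$l = -10$
$\frac{1}{l} = \frac{1}{-10} = - \frac{1}{10}$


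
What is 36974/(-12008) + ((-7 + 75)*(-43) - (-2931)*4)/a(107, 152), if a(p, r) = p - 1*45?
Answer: 1360237/9796 ≈ 138.86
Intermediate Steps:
a(p, r) = -45 + p (a(p, r) = p - 45 = -45 + p)
36974/(-12008) + ((-7 + 75)*(-43) - (-2931)*4)/a(107, 152) = 36974/(-12008) + ((-7 + 75)*(-43) - (-2931)*4)/(-45 + 107) = 36974*(-1/12008) + (68*(-43) - 1*(-11724))/62 = -973/316 + (-2924 + 11724)*(1/62) = -973/316 + 8800*(1/62) = -973/316 + 4400/31 = 1360237/9796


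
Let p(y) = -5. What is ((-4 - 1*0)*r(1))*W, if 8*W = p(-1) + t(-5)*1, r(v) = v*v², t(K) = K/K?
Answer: 2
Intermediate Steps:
t(K) = 1
r(v) = v³
W = -½ (W = (-5 + 1*1)/8 = (-5 + 1)/8 = (⅛)*(-4) = -½ ≈ -0.50000)
((-4 - 1*0)*r(1))*W = ((-4 - 1*0)*1³)*(-½) = ((-4 + 0)*1)*(-½) = -4*1*(-½) = -4*(-½) = 2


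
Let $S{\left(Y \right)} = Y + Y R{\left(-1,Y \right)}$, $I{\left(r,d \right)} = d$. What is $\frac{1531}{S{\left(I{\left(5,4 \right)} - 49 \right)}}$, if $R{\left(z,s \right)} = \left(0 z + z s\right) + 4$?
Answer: $- \frac{1531}{2250} \approx -0.68044$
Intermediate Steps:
$R{\left(z,s \right)} = 4 + s z$ ($R{\left(z,s \right)} = \left(0 + s z\right) + 4 = s z + 4 = 4 + s z$)
$S{\left(Y \right)} = Y + Y \left(4 - Y\right)$ ($S{\left(Y \right)} = Y + Y \left(4 + Y \left(-1\right)\right) = Y + Y \left(4 - Y\right)$)
$\frac{1531}{S{\left(I{\left(5,4 \right)} - 49 \right)}} = \frac{1531}{\left(4 - 49\right) \left(5 - \left(4 - 49\right)\right)} = \frac{1531}{\left(-45\right) \left(5 - -45\right)} = \frac{1531}{\left(-45\right) \left(5 + 45\right)} = \frac{1531}{\left(-45\right) 50} = \frac{1531}{-2250} = 1531 \left(- \frac{1}{2250}\right) = - \frac{1531}{2250}$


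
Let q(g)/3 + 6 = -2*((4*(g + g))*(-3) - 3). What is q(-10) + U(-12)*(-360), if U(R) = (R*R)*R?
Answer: 620640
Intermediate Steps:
U(R) = R³ (U(R) = R²*R = R³)
q(g) = 144*g (q(g) = -18 + 3*(-2*((4*(g + g))*(-3) - 3)) = -18 + 3*(-2*((4*(2*g))*(-3) - 3)) = -18 + 3*(-2*((8*g)*(-3) - 3)) = -18 + 3*(-2*(-24*g - 3)) = -18 + 3*(-2*(-3 - 24*g)) = -18 + 3*(6 + 48*g) = -18 + (18 + 144*g) = 144*g)
q(-10) + U(-12)*(-360) = 144*(-10) + (-12)³*(-360) = -1440 - 1728*(-360) = -1440 + 622080 = 620640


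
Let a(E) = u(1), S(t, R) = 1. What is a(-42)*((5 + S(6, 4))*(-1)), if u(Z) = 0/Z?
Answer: 0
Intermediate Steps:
u(Z) = 0
a(E) = 0
a(-42)*((5 + S(6, 4))*(-1)) = 0*((5 + 1)*(-1)) = 0*(6*(-1)) = 0*(-6) = 0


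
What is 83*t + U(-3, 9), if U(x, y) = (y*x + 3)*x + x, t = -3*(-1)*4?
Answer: 1065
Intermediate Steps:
t = 12 (t = 3*4 = 12)
U(x, y) = x + x*(3 + x*y) (U(x, y) = (x*y + 3)*x + x = (3 + x*y)*x + x = x*(3 + x*y) + x = x + x*(3 + x*y))
83*t + U(-3, 9) = 83*12 - 3*(4 - 3*9) = 996 - 3*(4 - 27) = 996 - 3*(-23) = 996 + 69 = 1065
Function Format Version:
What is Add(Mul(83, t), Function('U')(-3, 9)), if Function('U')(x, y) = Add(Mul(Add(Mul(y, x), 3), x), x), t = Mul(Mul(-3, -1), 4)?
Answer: 1065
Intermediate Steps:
t = 12 (t = Mul(3, 4) = 12)
Function('U')(x, y) = Add(x, Mul(x, Add(3, Mul(x, y)))) (Function('U')(x, y) = Add(Mul(Add(Mul(x, y), 3), x), x) = Add(Mul(Add(3, Mul(x, y)), x), x) = Add(Mul(x, Add(3, Mul(x, y))), x) = Add(x, Mul(x, Add(3, Mul(x, y)))))
Add(Mul(83, t), Function('U')(-3, 9)) = Add(Mul(83, 12), Mul(-3, Add(4, Mul(-3, 9)))) = Add(996, Mul(-3, Add(4, -27))) = Add(996, Mul(-3, -23)) = Add(996, 69) = 1065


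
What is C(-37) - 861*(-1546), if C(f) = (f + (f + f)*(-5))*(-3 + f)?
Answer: 1317786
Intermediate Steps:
C(f) = -9*f*(-3 + f) (C(f) = (f + (2*f)*(-5))*(-3 + f) = (f - 10*f)*(-3 + f) = (-9*f)*(-3 + f) = -9*f*(-3 + f))
C(-37) - 861*(-1546) = 9*(-37)*(3 - 1*(-37)) - 861*(-1546) = 9*(-37)*(3 + 37) + 1331106 = 9*(-37)*40 + 1331106 = -13320 + 1331106 = 1317786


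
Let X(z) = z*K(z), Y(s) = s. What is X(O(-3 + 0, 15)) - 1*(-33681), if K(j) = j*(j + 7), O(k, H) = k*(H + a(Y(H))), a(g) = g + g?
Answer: -2299119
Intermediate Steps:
a(g) = 2*g
O(k, H) = 3*H*k (O(k, H) = k*(H + 2*H) = k*(3*H) = 3*H*k)
K(j) = j*(7 + j)
X(z) = z²*(7 + z) (X(z) = z*(z*(7 + z)) = z²*(7 + z))
X(O(-3 + 0, 15)) - 1*(-33681) = (3*15*(-3 + 0))²*(7 + 3*15*(-3 + 0)) - 1*(-33681) = (3*15*(-3))²*(7 + 3*15*(-3)) + 33681 = (-135)²*(7 - 135) + 33681 = 18225*(-128) + 33681 = -2332800 + 33681 = -2299119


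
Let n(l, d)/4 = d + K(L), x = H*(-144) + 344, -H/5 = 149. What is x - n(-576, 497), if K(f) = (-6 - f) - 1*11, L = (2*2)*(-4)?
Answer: 105640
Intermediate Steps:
H = -745 (H = -5*149 = -745)
L = -16 (L = 4*(-4) = -16)
x = 107624 (x = -745*(-144) + 344 = 107280 + 344 = 107624)
K(f) = -17 - f (K(f) = (-6 - f) - 11 = -17 - f)
n(l, d) = -4 + 4*d (n(l, d) = 4*(d + (-17 - 1*(-16))) = 4*(d + (-17 + 16)) = 4*(d - 1) = 4*(-1 + d) = -4 + 4*d)
x - n(-576, 497) = 107624 - (-4 + 4*497) = 107624 - (-4 + 1988) = 107624 - 1*1984 = 107624 - 1984 = 105640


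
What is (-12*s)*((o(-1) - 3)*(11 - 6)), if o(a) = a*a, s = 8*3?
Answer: 2880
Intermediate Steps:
s = 24
o(a) = a**2
(-12*s)*((o(-1) - 3)*(11 - 6)) = (-12*24)*(((-1)**2 - 3)*(11 - 6)) = -288*(1 - 3)*5 = -(-576)*5 = -288*(-10) = 2880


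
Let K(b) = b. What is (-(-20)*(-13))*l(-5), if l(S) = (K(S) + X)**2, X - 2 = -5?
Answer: -16640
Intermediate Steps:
X = -3 (X = 2 - 5 = -3)
l(S) = (-3 + S)**2 (l(S) = (S - 3)**2 = (-3 + S)**2)
(-(-20)*(-13))*l(-5) = (-(-20)*(-13))*(-3 - 5)**2 = -20*13*(-8)**2 = -260*64 = -16640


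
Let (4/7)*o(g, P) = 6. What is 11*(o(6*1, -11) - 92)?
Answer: -1793/2 ≈ -896.50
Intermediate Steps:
o(g, P) = 21/2 (o(g, P) = (7/4)*6 = 21/2)
11*(o(6*1, -11) - 92) = 11*(21/2 - 92) = 11*(-163/2) = -1793/2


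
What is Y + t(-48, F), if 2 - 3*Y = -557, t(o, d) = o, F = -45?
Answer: 415/3 ≈ 138.33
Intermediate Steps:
Y = 559/3 (Y = 2/3 - 1/3*(-557) = 2/3 + 557/3 = 559/3 ≈ 186.33)
Y + t(-48, F) = 559/3 - 48 = 415/3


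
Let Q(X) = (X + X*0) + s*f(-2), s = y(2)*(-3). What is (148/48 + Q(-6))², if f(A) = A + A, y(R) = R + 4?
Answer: 687241/144 ≈ 4772.5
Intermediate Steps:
y(R) = 4 + R
f(A) = 2*A
s = -18 (s = (4 + 2)*(-3) = 6*(-3) = -18)
Q(X) = 72 + X (Q(X) = (X + X*0) - 36*(-2) = (X + 0) - 18*(-4) = X + 72 = 72 + X)
(148/48 + Q(-6))² = (148/48 + (72 - 6))² = (148*(1/48) + 66)² = (37/12 + 66)² = (829/12)² = 687241/144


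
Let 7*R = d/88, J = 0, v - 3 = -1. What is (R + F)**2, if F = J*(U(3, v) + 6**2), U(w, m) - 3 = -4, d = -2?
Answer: 1/94864 ≈ 1.0541e-5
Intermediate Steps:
v = 2 (v = 3 - 1 = 2)
U(w, m) = -1 (U(w, m) = 3 - 4 = -1)
R = -1/308 (R = (-2/88)/7 = (-2*1/88)/7 = (1/7)*(-1/44) = -1/308 ≈ -0.0032468)
F = 0 (F = 0*(-1 + 6**2) = 0*(-1 + 36) = 0*35 = 0)
(R + F)**2 = (-1/308 + 0)**2 = (-1/308)**2 = 1/94864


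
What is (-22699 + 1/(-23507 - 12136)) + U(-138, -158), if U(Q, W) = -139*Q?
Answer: -125356432/35643 ≈ -3517.0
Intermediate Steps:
(-22699 + 1/(-23507 - 12136)) + U(-138, -158) = (-22699 + 1/(-23507 - 12136)) - 139*(-138) = (-22699 + 1/(-35643)) + 19182 = (-22699 - 1/35643) + 19182 = -809060458/35643 + 19182 = -125356432/35643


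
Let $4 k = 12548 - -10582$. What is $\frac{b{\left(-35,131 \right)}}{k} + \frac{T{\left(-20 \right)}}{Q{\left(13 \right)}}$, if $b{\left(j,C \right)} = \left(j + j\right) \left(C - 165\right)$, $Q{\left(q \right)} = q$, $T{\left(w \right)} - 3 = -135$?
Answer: $- \frac{292940}{30069} \approx -9.7423$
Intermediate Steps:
$k = \frac{11565}{2}$ ($k = \frac{12548 - -10582}{4} = \frac{12548 + 10582}{4} = \frac{1}{4} \cdot 23130 = \frac{11565}{2} \approx 5782.5$)
$T{\left(w \right)} = -132$ ($T{\left(w \right)} = 3 - 135 = -132$)
$b{\left(j,C \right)} = 2 j \left(-165 + C\right)$
$\frac{b{\left(-35,131 \right)}}{k} + \frac{T{\left(-20 \right)}}{Q{\left(13 \right)}} = \frac{2 \left(-35\right) \left(-165 + 131\right)}{\frac{11565}{2}} - \frac{132}{13} = 2 \left(-35\right) \left(-34\right) \frac{2}{11565} - \frac{132}{13} = 2380 \cdot \frac{2}{11565} - \frac{132}{13} = \frac{952}{2313} - \frac{132}{13} = - \frac{292940}{30069}$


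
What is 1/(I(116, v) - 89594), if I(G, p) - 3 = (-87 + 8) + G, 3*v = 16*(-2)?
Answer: -1/89554 ≈ -1.1166e-5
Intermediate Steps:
v = -32/3 (v = (16*(-2))/3 = (⅓)*(-32) = -32/3 ≈ -10.667)
I(G, p) = -76 + G (I(G, p) = 3 + ((-87 + 8) + G) = 3 + (-79 + G) = -76 + G)
1/(I(116, v) - 89594) = 1/((-76 + 116) - 89594) = 1/(40 - 89594) = 1/(-89554) = -1/89554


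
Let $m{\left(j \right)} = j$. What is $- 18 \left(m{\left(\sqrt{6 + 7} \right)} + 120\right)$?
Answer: $-2160 - 18 \sqrt{13} \approx -2224.9$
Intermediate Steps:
$- 18 \left(m{\left(\sqrt{6 + 7} \right)} + 120\right) = - 18 \left(\sqrt{6 + 7} + 120\right) = - 18 \left(\sqrt{13} + 120\right) = - 18 \left(120 + \sqrt{13}\right) = -2160 - 18 \sqrt{13}$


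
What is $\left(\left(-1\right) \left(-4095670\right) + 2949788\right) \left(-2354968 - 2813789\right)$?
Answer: $-36416260355706$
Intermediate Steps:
$\left(\left(-1\right) \left(-4095670\right) + 2949788\right) \left(-2354968 - 2813789\right) = \left(4095670 + 2949788\right) \left(-5168757\right) = 7045458 \left(-5168757\right) = -36416260355706$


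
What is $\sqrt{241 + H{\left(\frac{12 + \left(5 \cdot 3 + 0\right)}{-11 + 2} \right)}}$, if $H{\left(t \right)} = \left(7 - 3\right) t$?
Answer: $\sqrt{229} \approx 15.133$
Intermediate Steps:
$H{\left(t \right)} = 4 t$
$\sqrt{241 + H{\left(\frac{12 + \left(5 \cdot 3 + 0\right)}{-11 + 2} \right)}} = \sqrt{241 + 4 \frac{12 + \left(5 \cdot 3 + 0\right)}{-11 + 2}} = \sqrt{241 + 4 \frac{12 + \left(15 + 0\right)}{-9}} = \sqrt{241 + 4 \left(12 + 15\right) \left(- \frac{1}{9}\right)} = \sqrt{241 + 4 \cdot 27 \left(- \frac{1}{9}\right)} = \sqrt{241 + 4 \left(-3\right)} = \sqrt{241 - 12} = \sqrt{229}$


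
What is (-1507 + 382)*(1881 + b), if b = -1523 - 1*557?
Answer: 223875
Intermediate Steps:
b = -2080 (b = -1523 - 557 = -2080)
(-1507 + 382)*(1881 + b) = (-1507 + 382)*(1881 - 2080) = -1125*(-199) = 223875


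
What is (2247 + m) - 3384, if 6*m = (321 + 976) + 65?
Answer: -910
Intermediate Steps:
m = 227 (m = ((321 + 976) + 65)/6 = (1297 + 65)/6 = (⅙)*1362 = 227)
(2247 + m) - 3384 = (2247 + 227) - 3384 = 2474 - 3384 = -910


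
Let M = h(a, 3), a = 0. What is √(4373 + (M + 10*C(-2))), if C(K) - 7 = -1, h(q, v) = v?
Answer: 2*√1109 ≈ 66.603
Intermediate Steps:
M = 3
C(K) = 6 (C(K) = 7 - 1 = 6)
√(4373 + (M + 10*C(-2))) = √(4373 + (3 + 10*6)) = √(4373 + (3 + 60)) = √(4373 + 63) = √4436 = 2*√1109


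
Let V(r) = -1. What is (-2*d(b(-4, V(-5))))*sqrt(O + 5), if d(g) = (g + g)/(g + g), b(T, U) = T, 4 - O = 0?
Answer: -6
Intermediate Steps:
O = 4 (O = 4 - 1*0 = 4 + 0 = 4)
d(g) = 1 (d(g) = (2*g)/((2*g)) = (2*g)*(1/(2*g)) = 1)
(-2*d(b(-4, V(-5))))*sqrt(O + 5) = (-2*1)*sqrt(4 + 5) = -2*sqrt(9) = -2*3 = -6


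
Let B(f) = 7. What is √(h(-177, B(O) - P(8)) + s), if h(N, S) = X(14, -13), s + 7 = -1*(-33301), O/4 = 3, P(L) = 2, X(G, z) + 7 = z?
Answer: √33274 ≈ 182.41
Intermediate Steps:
X(G, z) = -7 + z
O = 12 (O = 4*3 = 12)
s = 33294 (s = -7 - 1*(-33301) = -7 + 33301 = 33294)
h(N, S) = -20 (h(N, S) = -7 - 13 = -20)
√(h(-177, B(O) - P(8)) + s) = √(-20 + 33294) = √33274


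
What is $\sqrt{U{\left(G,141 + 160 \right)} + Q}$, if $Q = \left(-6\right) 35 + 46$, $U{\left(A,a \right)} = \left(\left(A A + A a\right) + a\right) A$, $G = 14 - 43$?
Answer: $\sqrt{219859} \approx 468.89$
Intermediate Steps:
$G = -29$ ($G = 14 - 43 = -29$)
$U{\left(A,a \right)} = A \left(a + A^{2} + A a\right)$ ($U{\left(A,a \right)} = \left(\left(A^{2} + A a\right) + a\right) A = \left(a + A^{2} + A a\right) A = A \left(a + A^{2} + A a\right)$)
$Q = -164$ ($Q = -210 + 46 = -164$)
$\sqrt{U{\left(G,141 + 160 \right)} + Q} = \sqrt{- 29 \left(\left(141 + 160\right) + \left(-29\right)^{2} - 29 \left(141 + 160\right)\right) - 164} = \sqrt{- 29 \left(301 + 841 - 8729\right) - 164} = \sqrt{\left(-29\right) \left(-7587\right) - 164} = \sqrt{220023 - 164} = \sqrt{219859}$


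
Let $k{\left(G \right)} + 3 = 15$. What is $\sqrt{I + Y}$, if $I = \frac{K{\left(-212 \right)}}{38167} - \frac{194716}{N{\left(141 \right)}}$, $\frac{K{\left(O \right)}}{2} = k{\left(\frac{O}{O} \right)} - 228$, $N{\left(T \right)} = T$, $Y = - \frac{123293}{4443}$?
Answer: $\frac{i \sqrt{9942791942266722360003}}{2656690369} \approx 37.533 i$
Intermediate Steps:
$Y = - \frac{123293}{4443}$ ($Y = \left(-123293\right) \frac{1}{4443} = - \frac{123293}{4443} \approx -27.75$)
$k{\left(G \right)} = 12$ ($k{\left(G \right)} = -3 + 15 = 12$)
$K{\left(O \right)} = -432$ ($K{\left(O \right)} = 2 \left(12 - 228\right) = 2 \left(-216\right) = -432$)
$I = - \frac{7431786484}{5381547}$ ($I = - \frac{432}{38167} - \frac{194716}{141} = - \frac{7431786484}{5381547} \approx -1381.0$)
$\sqrt{I + Y} = \sqrt{- \frac{7431786484}{5381547} - \frac{123293}{4443}} = \sqrt{- \frac{3742548269187}{2656690369}} = \frac{i \sqrt{9942791942266722360003}}{2656690369}$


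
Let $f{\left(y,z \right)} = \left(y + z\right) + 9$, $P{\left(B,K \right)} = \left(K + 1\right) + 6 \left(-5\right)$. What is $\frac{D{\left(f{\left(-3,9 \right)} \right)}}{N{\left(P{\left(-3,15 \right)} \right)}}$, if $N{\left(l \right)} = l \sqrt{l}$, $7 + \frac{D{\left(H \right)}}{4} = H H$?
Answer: $\frac{218 i \sqrt{14}}{49} \approx 16.647 i$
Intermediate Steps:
$P{\left(B,K \right)} = -29 + K$ ($P{\left(B,K \right)} = \left(1 + K\right) - 30 = -29 + K$)
$f{\left(y,z \right)} = 9 + y + z$
$D{\left(H \right)} = -28 + 4 H^{2}$ ($D{\left(H \right)} = -28 + 4 H H = -28 + 4 H^{2}$)
$N{\left(l \right)} = l^{\frac{3}{2}}$
$\frac{D{\left(f{\left(-3,9 \right)} \right)}}{N{\left(P{\left(-3,15 \right)} \right)}} = \frac{-28 + 4 \left(9 - 3 + 9\right)^{2}}{\left(-29 + 15\right)^{\frac{3}{2}}} = \frac{-28 + 4 \cdot 15^{2}}{\left(-14\right)^{\frac{3}{2}}} = \frac{-28 + 4 \cdot 225}{\left(-14\right) i \sqrt{14}} = \left(-28 + 900\right) \frac{i \sqrt{14}}{196} = 872 \frac{i \sqrt{14}}{196} = \frac{218 i \sqrt{14}}{49}$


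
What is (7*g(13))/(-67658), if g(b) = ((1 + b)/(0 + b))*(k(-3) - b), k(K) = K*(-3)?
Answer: 196/439777 ≈ 0.00044568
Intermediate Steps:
k(K) = -3*K
g(b) = (1 + b)*(9 - b)/b (g(b) = ((1 + b)/(0 + b))*(-3*(-3) - b) = ((1 + b)/b)*(9 - b) = (1 + b)*(9 - b)/b)
(7*g(13))/(-67658) = (7*(8 - 1*13 + 9/13))/(-67658) = (7*(8 - 13 + 9*(1/13)))*(-1/67658) = (7*(8 - 13 + 9/13))*(-1/67658) = (7*(-56/13))*(-1/67658) = -392/13*(-1/67658) = 196/439777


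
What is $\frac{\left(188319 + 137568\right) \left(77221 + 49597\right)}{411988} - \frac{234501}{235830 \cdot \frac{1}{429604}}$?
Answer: $- \frac{378074608260083}{1156656310} \approx -3.2687 \cdot 10^{5}$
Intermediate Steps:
$\frac{\left(188319 + 137568\right) \left(77221 + 49597\right)}{411988} - \frac{234501}{235830 \cdot \frac{1}{429604}} = 325887 \cdot 126818 \cdot \frac{1}{411988} - \frac{234501}{235830 \cdot \frac{1}{429604}} = 41328337566 \cdot \frac{1}{411988} - \frac{234501}{\frac{16845}{30686}} = \frac{20664168783}{205994} - \frac{2398632562}{5615} = - \frac{378074608260083}{1156656310}$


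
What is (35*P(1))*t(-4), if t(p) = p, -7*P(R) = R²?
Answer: 20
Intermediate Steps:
P(R) = -R²/7
(35*P(1))*t(-4) = (35*(-⅐*1²))*(-4) = (35*(-⅐*1))*(-4) = (35*(-⅐))*(-4) = -5*(-4) = 20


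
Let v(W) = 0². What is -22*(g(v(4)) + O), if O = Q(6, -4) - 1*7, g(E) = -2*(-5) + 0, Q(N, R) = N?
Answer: -198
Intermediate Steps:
v(W) = 0
g(E) = 10 (g(E) = 10 + 0 = 10)
O = -1 (O = 6 - 1*7 = 6 - 7 = -1)
-22*(g(v(4)) + O) = -22*(10 - 1) = -22*9 = -198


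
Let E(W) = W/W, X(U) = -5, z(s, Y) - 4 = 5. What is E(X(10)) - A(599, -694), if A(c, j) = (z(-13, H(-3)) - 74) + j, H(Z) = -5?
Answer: 760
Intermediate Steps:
z(s, Y) = 9 (z(s, Y) = 4 + 5 = 9)
E(W) = 1
A(c, j) = -65 + j (A(c, j) = (9 - 74) + j = -65 + j)
E(X(10)) - A(599, -694) = 1 - (-65 - 694) = 1 - 1*(-759) = 1 + 759 = 760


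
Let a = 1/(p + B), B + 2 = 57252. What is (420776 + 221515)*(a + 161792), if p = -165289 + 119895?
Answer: 31590933839957/304 ≈ 1.0392e+11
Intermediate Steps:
B = 57250 (B = -2 + 57252 = 57250)
p = -45394
a = 1/11856 (a = 1/(-45394 + 57250) = 1/11856 ≈ 8.4345e-5)
(420776 + 221515)*(a + 161792) = (420776 + 221515)*(1/11856 + 161792) = 642291*(1918205953/11856) = 31590933839957/304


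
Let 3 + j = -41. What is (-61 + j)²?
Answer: 11025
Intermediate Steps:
j = -44 (j = -3 - 41 = -44)
(-61 + j)² = (-61 - 44)² = (-105)² = 11025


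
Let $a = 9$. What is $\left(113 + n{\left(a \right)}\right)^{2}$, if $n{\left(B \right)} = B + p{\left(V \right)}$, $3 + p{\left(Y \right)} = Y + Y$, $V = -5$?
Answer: $11881$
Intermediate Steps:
$p{\left(Y \right)} = -3 + 2 Y$ ($p{\left(Y \right)} = -3 + \left(Y + Y\right) = -3 + 2 Y$)
$n{\left(B \right)} = -13 + B$ ($n{\left(B \right)} = B + \left(-3 + 2 \left(-5\right)\right) = B - 13 = -13 + B$)
$\left(113 + n{\left(a \right)}\right)^{2} = \left(113 + \left(-13 + 9\right)\right)^{2} = \left(113 - 4\right)^{2} = 109^{2} = 11881$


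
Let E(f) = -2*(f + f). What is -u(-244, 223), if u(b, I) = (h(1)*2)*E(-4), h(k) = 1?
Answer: -32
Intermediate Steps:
E(f) = -4*f
u(b, I) = 32 (u(b, I) = (1*2)*(-4*(-4)) = 2*16 = 32)
-u(-244, 223) = -1*32 = -32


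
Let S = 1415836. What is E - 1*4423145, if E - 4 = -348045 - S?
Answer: -6187022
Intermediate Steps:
E = -1763877 (E = 4 + (-348045 - 1*1415836) = 4 + (-348045 - 1415836) = 4 - 1763881 = -1763877)
E - 1*4423145 = -1763877 - 1*4423145 = -1763877 - 4423145 = -6187022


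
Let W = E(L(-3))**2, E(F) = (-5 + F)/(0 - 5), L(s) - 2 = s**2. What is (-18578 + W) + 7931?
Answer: -266139/25 ≈ -10646.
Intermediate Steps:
L(s) = 2 + s**2
E(F) = 1 - F/5 (E(F) = (-5 + F)/(-5) = (-5 + F)*(-1/5) = 1 - F/5)
W = 36/25 (W = (1 - (2 + (-3)**2)/5)**2 = (1 - (2 + 9)/5)**2 = (1 - 1/5*11)**2 = (1 - 11/5)**2 = (-6/5)**2 = 36/25 ≈ 1.4400)
(-18578 + W) + 7931 = (-18578 + 36/25) + 7931 = -464414/25 + 7931 = -266139/25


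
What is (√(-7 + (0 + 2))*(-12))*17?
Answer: -204*I*√5 ≈ -456.16*I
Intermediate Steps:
(√(-7 + (0 + 2))*(-12))*17 = (√(-7 + 2)*(-12))*17 = (√(-5)*(-12))*17 = ((I*√5)*(-12))*17 = -12*I*√5*17 = -204*I*√5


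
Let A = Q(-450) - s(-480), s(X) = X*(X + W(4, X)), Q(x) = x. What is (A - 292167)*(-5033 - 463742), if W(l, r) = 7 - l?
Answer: 244502258175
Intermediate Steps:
s(X) = X*(3 + X) (s(X) = X*(X + (7 - 1*4)) = X*(X + (7 - 4)) = X*(X + 3) = X*(3 + X))
A = -229410 (A = -450 - (-480)*(3 - 480) = -450 - (-480)*(-477) = -450 - 1*228960 = -450 - 228960 = -229410)
(A - 292167)*(-5033 - 463742) = (-229410 - 292167)*(-5033 - 463742) = -521577*(-468775) = 244502258175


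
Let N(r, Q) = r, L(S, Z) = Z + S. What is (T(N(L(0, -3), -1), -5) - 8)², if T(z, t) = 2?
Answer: 36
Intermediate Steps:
L(S, Z) = S + Z
(T(N(L(0, -3), -1), -5) - 8)² = (2 - 8)² = (-6)² = 36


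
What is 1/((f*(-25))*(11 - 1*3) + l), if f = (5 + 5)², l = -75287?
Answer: -1/95287 ≈ -1.0495e-5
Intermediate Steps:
f = 100 (f = 10² = 100)
1/((f*(-25))*(11 - 1*3) + l) = 1/((100*(-25))*(11 - 1*3) - 75287) = 1/(-2500*(11 - 3) - 75287) = 1/(-2500*8 - 75287) = 1/(-20000 - 75287) = 1/(-95287) = -1/95287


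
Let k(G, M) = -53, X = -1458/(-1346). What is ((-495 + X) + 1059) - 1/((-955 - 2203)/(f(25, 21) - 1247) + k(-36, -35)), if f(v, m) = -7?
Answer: 12037709223/21301796 ≈ 565.10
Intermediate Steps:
X = 729/673 (X = -1458*(-1/1346) = 729/673 ≈ 1.0832)
((-495 + X) + 1059) - 1/((-955 - 2203)/(f(25, 21) - 1247) + k(-36, -35)) = ((-495 + 729/673) + 1059) - 1/((-955 - 2203)/(-7 - 1247) - 53) = (-332406/673 + 1059) - 1/(-3158/(-1254) - 53) = 380301/673 - 1/(-3158*(-1/1254) - 53) = 380301/673 - 1/(1579/627 - 53) = 380301/673 - 1/(-31652/627) = 380301/673 - 1*(-627/31652) = 380301/673 + 627/31652 = 12037709223/21301796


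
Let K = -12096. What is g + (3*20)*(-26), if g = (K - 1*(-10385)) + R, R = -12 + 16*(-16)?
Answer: -3539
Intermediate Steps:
R = -268 (R = -12 - 256 = -268)
g = -1979 (g = (-12096 - 1*(-10385)) - 268 = (-12096 + 10385) - 268 = -1711 - 268 = -1979)
g + (3*20)*(-26) = -1979 + (3*20)*(-26) = -1979 + 60*(-26) = -1979 - 1560 = -3539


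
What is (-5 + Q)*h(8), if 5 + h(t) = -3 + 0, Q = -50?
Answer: 440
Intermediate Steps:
h(t) = -8 (h(t) = -5 + (-3 + 0) = -5 - 3 = -8)
(-5 + Q)*h(8) = (-5 - 50)*(-8) = -55*(-8) = 440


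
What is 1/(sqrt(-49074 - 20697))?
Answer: -I*sqrt(69771)/69771 ≈ -0.0037858*I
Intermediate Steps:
1/(sqrt(-49074 - 20697)) = 1/(sqrt(-69771)) = 1/(I*sqrt(69771)) = -I*sqrt(69771)/69771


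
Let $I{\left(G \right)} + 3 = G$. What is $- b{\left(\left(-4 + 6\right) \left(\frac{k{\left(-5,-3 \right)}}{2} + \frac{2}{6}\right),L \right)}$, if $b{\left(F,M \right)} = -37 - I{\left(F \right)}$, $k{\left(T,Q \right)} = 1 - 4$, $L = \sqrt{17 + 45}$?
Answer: $\frac{95}{3} \approx 31.667$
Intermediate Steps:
$I{\left(G \right)} = -3 + G$
$L = \sqrt{62} \approx 7.874$
$k{\left(T,Q \right)} = -3$ ($k{\left(T,Q \right)} = 1 - 4 = -3$)
$b{\left(F,M \right)} = -34 - F$ ($b{\left(F,M \right)} = -37 - \left(-3 + F\right) = -34 - F$)
$- b{\left(\left(-4 + 6\right) \left(\frac{k{\left(-5,-3 \right)}}{2} + \frac{2}{6}\right),L \right)} = - (-34 - \left(-4 + 6\right) \left(- \frac{3}{2} + \frac{2}{6}\right)) = - (-34 - 2 \left(\left(-3\right) \frac{1}{2} + 2 \cdot \frac{1}{6}\right)) = - (-34 - 2 \left(- \frac{3}{2} + \frac{1}{3}\right)) = - (-34 - 2 \left(- \frac{7}{6}\right)) = - (-34 - - \frac{7}{3}) = - (-34 + \frac{7}{3}) = \left(-1\right) \left(- \frac{95}{3}\right) = \frac{95}{3}$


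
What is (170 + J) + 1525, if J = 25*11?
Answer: 1970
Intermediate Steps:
J = 275
(170 + J) + 1525 = (170 + 275) + 1525 = 445 + 1525 = 1970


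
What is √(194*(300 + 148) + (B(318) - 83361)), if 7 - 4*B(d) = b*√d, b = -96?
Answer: √(14211 + 96*√318)/2 ≈ 63.093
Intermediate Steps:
B(d) = 7/4 + 24*√d (B(d) = 7/4 - (-24)*√d = 7/4 + 24*√d)
√(194*(300 + 148) + (B(318) - 83361)) = √(194*(300 + 148) + ((7/4 + 24*√318) - 83361)) = √(194*448 + (-333437/4 + 24*√318)) = √(86912 + (-333437/4 + 24*√318)) = √(14211/4 + 24*√318)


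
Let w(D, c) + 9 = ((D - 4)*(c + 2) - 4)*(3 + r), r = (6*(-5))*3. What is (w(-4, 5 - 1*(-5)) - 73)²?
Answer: 74269924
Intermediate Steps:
r = -90 (r = -30*3 = -90)
w(D, c) = 339 - 87*(-4 + D)*(2 + c) (w(D, c) = -9 + ((D - 4)*(c + 2) - 4)*(3 - 90) = -9 + ((-4 + D)*(2 + c) - 4)*(-87) = -9 + (-4 + (-4 + D)*(2 + c))*(-87) = -9 + (348 - 87*(-4 + D)*(2 + c)) = 339 - 87*(-4 + D)*(2 + c))
(w(-4, 5 - 1*(-5)) - 73)² = ((1035 - 174*(-4) + 348*(5 - 1*(-5)) - 87*(-4)*(5 - 1*(-5))) - 73)² = ((1035 + 696 + 348*(5 + 5) - 87*(-4)*(5 + 5)) - 73)² = ((1035 + 696 + 348*10 - 87*(-4)*10) - 73)² = ((1035 + 696 + 3480 + 3480) - 73)² = (8691 - 73)² = 8618² = 74269924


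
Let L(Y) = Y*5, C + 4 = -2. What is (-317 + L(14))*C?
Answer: 1482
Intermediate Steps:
C = -6 (C = -4 - 2 = -6)
L(Y) = 5*Y
(-317 + L(14))*C = (-317 + 5*14)*(-6) = (-317 + 70)*(-6) = -247*(-6) = 1482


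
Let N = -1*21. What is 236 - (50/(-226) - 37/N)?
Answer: 556372/2373 ≈ 234.46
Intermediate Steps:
N = -21
236 - (50/(-226) - 37/N) = 236 - (50/(-226) - 37/(-21)) = 236 - (50*(-1/226) - 37*(-1/21)) = 236 - (-25/113 + 37/21) = 236 - 1*3656/2373 = 236 - 3656/2373 = 556372/2373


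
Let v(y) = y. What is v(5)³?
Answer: 125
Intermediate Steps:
v(5)³ = 5³ = 125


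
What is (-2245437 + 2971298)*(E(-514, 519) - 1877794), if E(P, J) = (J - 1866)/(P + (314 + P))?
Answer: -324397822579303/238 ≈ -1.3630e+12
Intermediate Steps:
E(P, J) = (-1866 + J)/(314 + 2*P)
(-2245437 + 2971298)*(E(-514, 519) - 1877794) = (-2245437 + 2971298)*((-1866 + 519)/(2*(157 - 514)) - 1877794) = 725861*((½)*(-1347)/(-357) - 1877794) = 725861*((½)*(-1/357)*(-1347) - 1877794) = 725861*(449/238 - 1877794) = 725861*(-446914523/238) = -324397822579303/238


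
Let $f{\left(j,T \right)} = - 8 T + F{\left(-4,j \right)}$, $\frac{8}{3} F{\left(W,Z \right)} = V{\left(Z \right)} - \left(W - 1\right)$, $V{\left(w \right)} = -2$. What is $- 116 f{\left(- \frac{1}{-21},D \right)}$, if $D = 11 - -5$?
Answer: $\frac{29435}{2} \approx 14718.0$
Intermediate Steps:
$D = 16$ ($D = 11 + 5 = 16$)
$F{\left(W,Z \right)} = - \frac{3}{8} - \frac{3 W}{8}$ ($F{\left(W,Z \right)} = \frac{3 \left(-2 - \left(W - 1\right)\right)}{8} = \frac{3 \left(-2 - \left(-1 + W\right)\right)}{8} = \frac{3 \left(-1 - W\right)}{8} = - \frac{3}{8} - \frac{3 W}{8}$)
$f{\left(j,T \right)} = \frac{9}{8} - 8 T$ ($f{\left(j,T \right)} = - 8 T - - \frac{9}{8} = - 8 T + \left(- \frac{3}{8} + \frac{3}{2}\right) = - 8 T + \frac{9}{8} = \frac{9}{8} - 8 T$)
$- 116 f{\left(- \frac{1}{-21},D \right)} = - 116 \left(\frac{9}{8} - 128\right) = \left(-116\right) \left(- \frac{1015}{8}\right) = \frac{29435}{2}$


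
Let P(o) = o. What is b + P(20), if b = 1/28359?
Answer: 567181/28359 ≈ 20.000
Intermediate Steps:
b = 1/28359 ≈ 3.5262e-5
b + P(20) = 1/28359 + 20 = 567181/28359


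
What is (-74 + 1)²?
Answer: 5329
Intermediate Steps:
(-74 + 1)² = (-73)² = 5329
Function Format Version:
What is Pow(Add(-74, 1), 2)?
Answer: 5329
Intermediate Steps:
Pow(Add(-74, 1), 2) = Pow(-73, 2) = 5329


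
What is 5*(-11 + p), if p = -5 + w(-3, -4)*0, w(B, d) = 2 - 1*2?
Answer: -80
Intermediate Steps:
w(B, d) = 0 (w(B, d) = 2 - 2 = 0)
p = -5 (p = -5 + 0*0 = -5 + 0 = -5)
5*(-11 + p) = 5*(-11 - 5) = 5*(-16) = -80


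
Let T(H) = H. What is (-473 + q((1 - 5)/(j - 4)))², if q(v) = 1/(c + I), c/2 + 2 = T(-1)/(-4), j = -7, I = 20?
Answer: 243578449/1089 ≈ 2.2367e+5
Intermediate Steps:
c = -7/2 (c = -4 + 2*(-1/(-4)) = -4 + 2*(-1*(-¼)) = -4 + 2*(¼) = -4 + ½ = -7/2 ≈ -3.5000)
q(v) = 2/33 (q(v) = 1/(-7/2 + 20) = 1/(33/2) = 2/33)
(-473 + q((1 - 5)/(j - 4)))² = (-473 + 2/33)² = (-15607/33)² = 243578449/1089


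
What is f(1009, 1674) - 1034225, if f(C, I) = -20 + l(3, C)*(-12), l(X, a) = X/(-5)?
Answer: -5171189/5 ≈ -1.0342e+6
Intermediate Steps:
l(X, a) = -X/5 (l(X, a) = X*(-⅕) = -X/5)
f(C, I) = -64/5 (f(C, I) = -20 - ⅕*3*(-12) = -20 - ⅗*(-12) = -20 + 36/5 = -64/5)
f(1009, 1674) - 1034225 = -64/5 - 1034225 = -5171189/5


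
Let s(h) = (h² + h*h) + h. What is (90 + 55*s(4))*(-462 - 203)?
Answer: -1376550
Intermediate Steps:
s(h) = h + 2*h² (s(h) = (h² + h²) + h = 2*h² + h = h + 2*h²)
(90 + 55*s(4))*(-462 - 203) = (90 + 55*(4*(1 + 2*4)))*(-462 - 203) = (90 + 55*(4*(1 + 8)))*(-665) = (90 + 55*(4*9))*(-665) = (90 + 55*36)*(-665) = (90 + 1980)*(-665) = 2070*(-665) = -1376550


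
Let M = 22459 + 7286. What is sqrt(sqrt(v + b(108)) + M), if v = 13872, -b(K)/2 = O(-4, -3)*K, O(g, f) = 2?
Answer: sqrt(29745 + 8*sqrt(210)) ≈ 172.80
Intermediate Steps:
M = 29745
b(K) = -4*K
sqrt(sqrt(v + b(108)) + M) = sqrt(sqrt(13872 - 4*108) + 29745) = sqrt(sqrt(13872 - 432) + 29745) = sqrt(sqrt(13440) + 29745) = sqrt(8*sqrt(210) + 29745) = sqrt(29745 + 8*sqrt(210))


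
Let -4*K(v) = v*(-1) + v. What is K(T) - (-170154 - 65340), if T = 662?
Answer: 235494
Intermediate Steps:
K(v) = 0 (K(v) = -(v*(-1) + v)/4 = -(-v + v)/4 = -¼*0 = 0)
K(T) - (-170154 - 65340) = 0 - (-170154 - 65340) = 0 - 1*(-235494) = 0 + 235494 = 235494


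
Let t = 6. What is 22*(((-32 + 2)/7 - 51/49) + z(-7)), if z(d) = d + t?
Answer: -6820/49 ≈ -139.18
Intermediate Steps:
z(d) = 6 + d (z(d) = d + 6 = 6 + d)
22*(((-32 + 2)/7 - 51/49) + z(-7)) = 22*(((-32 + 2)/7 - 51/49) + (6 - 7)) = 22*((-30*⅐ - 51*1/49) - 1) = 22*((-30/7 - 51/49) - 1) = 22*(-261/49 - 1) = 22*(-310/49) = -6820/49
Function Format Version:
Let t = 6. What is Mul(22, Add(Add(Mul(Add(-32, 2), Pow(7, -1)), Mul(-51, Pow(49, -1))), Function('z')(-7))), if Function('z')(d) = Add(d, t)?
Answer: Rational(-6820, 49) ≈ -139.18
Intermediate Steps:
Function('z')(d) = Add(6, d) (Function('z')(d) = Add(d, 6) = Add(6, d))
Mul(22, Add(Add(Mul(Add(-32, 2), Pow(7, -1)), Mul(-51, Pow(49, -1))), Function('z')(-7))) = Mul(22, Add(Add(Mul(Add(-32, 2), Pow(7, -1)), Mul(-51, Pow(49, -1))), Add(6, -7))) = Mul(22, Add(Add(Mul(-30, Rational(1, 7)), Mul(-51, Rational(1, 49))), -1)) = Mul(22, Add(Add(Rational(-30, 7), Rational(-51, 49)), -1)) = Mul(22, Add(Rational(-261, 49), -1)) = Mul(22, Rational(-310, 49)) = Rational(-6820, 49)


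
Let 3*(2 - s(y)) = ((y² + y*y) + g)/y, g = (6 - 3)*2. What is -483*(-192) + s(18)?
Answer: 834533/9 ≈ 92726.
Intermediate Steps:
g = 6 (g = 3*2 = 6)
s(y) = 2 - (6 + 2*y²)/(3*y) (s(y) = 2 - ((y² + y*y) + 6)/(3*y) = 2 - ((y² + y²) + 6)/(3*y) = 2 - (2*y² + 6)/(3*y) = 2 - (6 + 2*y²)/(3*y))
-483*(-192) + s(18) = -483*(-192) + (2 - 2/18 - ⅔*18) = 92736 + (2 - 2*1/18 - 12) = 92736 + (2 - ⅑ - 12) = 92736 - 91/9 = 834533/9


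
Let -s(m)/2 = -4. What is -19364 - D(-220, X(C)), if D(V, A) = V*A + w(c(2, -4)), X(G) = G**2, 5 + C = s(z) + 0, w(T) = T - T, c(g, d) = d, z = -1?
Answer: -17384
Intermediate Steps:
s(m) = 8 (s(m) = -2*(-4) = 8)
w(T) = 0
C = 3 (C = -5 + (8 + 0) = -5 + 8 = 3)
D(V, A) = A*V (D(V, A) = V*A + 0 = A*V + 0 = A*V)
-19364 - D(-220, X(C)) = -19364 - 3**2*(-220) = -19364 - 9*(-220) = -19364 - 1*(-1980) = -19364 + 1980 = -17384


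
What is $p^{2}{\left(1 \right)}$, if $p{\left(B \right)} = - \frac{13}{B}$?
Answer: $169$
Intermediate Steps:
$p^{2}{\left(1 \right)} = \left(- \frac{13}{1}\right)^{2} = \left(\left(-13\right) 1\right)^{2} = \left(-13\right)^{2} = 169$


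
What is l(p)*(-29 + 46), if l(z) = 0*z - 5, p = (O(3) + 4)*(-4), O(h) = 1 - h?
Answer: -85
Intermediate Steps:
p = -8 (p = ((1 - 1*3) + 4)*(-4) = ((1 - 3) + 4)*(-4) = (-2 + 4)*(-4) = 2*(-4) = -8)
l(z) = -5 (l(z) = 0 - 5 = -5)
l(p)*(-29 + 46) = -5*(-29 + 46) = -5*17 = -85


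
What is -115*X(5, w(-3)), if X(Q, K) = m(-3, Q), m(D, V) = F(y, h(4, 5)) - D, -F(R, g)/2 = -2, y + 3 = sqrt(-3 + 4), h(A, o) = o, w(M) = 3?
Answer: -805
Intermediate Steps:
y = -2 (y = -3 + sqrt(-3 + 4) = -3 + sqrt(1) = -3 + 1 = -2)
F(R, g) = 4 (F(R, g) = -2*(-2) = 4)
m(D, V) = 4 - D
X(Q, K) = 7 (X(Q, K) = 4 - 1*(-3) = 4 + 3 = 7)
-115*X(5, w(-3)) = -115*7 = -805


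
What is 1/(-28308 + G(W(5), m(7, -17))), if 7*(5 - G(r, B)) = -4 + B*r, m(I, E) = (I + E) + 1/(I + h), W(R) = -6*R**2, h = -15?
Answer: -28/798543 ≈ -3.5064e-5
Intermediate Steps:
m(I, E) = E + I + 1/(-15 + I) (m(I, E) = (I + E) + 1/(I - 15) = (E + I) + 1/(-15 + I) = E + I + 1/(-15 + I))
G(r, B) = 39/7 - B*r/7 (G(r, B) = 5 - (-4 + B*r)/7 = 5 + (4/7 - B*r/7) = 39/7 - B*r/7)
1/(-28308 + G(W(5), m(7, -17))) = 1/(-28308 + (39/7 - (1 + 7**2 - 15*(-17) - 15*7 - 17*7)/(-15 + 7)*(-6*5**2)/7)) = 1/(-28308 + (39/7 - (1 + 49 + 255 - 105 - 119)/(-8)*(-6*25)/7)) = 1/(-28308 + (39/7 - 1/7*(-1/8*81)*(-150))) = 1/(-28308 + (39/7 - 1/7*(-81/8)*(-150))) = 1/(-28308 + (39/7 - 6075/28)) = 1/(-28308 - 5919/28) = 1/(-798543/28) = -28/798543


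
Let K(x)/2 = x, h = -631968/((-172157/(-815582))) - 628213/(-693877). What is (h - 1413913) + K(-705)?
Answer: -526707689110200858/119455782689 ≈ -4.4092e+6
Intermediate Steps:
h = -357639172387457311/119455782689 (h = -631968/((-172157*(-1/815582))) - 628213*(-1/693877) = -631968/172157/815582 + 628213/693877 = -631968*815582/172157 + 628213/693877 = -515421725376/172157 + 628213/693877 = -357639172387457311/119455782689 ≈ -2.9939e+6)
K(x) = 2*x
(h - 1413913) + K(-705) = (-357639172387457311/119455782689 - 1413913) + 2*(-705) = -526539256456609368/119455782689 - 1410 = -526707689110200858/119455782689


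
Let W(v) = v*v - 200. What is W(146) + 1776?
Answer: 22892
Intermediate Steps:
W(v) = -200 + v**2 (W(v) = v**2 - 200 = -200 + v**2)
W(146) + 1776 = (-200 + 146**2) + 1776 = (-200 + 21316) + 1776 = 21116 + 1776 = 22892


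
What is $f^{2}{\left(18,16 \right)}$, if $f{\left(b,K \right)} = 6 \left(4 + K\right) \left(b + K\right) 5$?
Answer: $416160000$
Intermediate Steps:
$f{\left(b,K \right)} = 30 \left(4 + K\right) \left(K + b\right)$ ($f{\left(b,K \right)} = 6 \left(4 + K\right) \left(K + b\right) 5 = 30 \left(4 + K\right) \left(K + b\right)$)
$f^{2}{\left(18,16 \right)} = \left(30 \cdot 16^{2} + 120 \cdot 16 + 120 \cdot 18 + 30 \cdot 16 \cdot 18\right)^{2} = \left(30 \cdot 256 + 1920 + 2160 + 8640\right)^{2} = \left(7680 + 1920 + 2160 + 8640\right)^{2} = 20400^{2} = 416160000$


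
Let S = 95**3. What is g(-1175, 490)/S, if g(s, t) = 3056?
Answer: 3056/857375 ≈ 0.0035644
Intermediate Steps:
S = 857375
g(-1175, 490)/S = 3056/857375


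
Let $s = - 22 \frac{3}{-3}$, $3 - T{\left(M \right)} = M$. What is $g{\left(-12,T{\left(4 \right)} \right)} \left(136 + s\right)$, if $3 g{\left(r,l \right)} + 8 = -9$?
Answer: $- \frac{2686}{3} \approx -895.33$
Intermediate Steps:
$T{\left(M \right)} = 3 - M$
$s = 22$ ($s = - 22 \cdot 3 \left(- \frac{1}{3}\right) = \left(-22\right) \left(-1\right) = 22$)
$g{\left(r,l \right)} = - \frac{17}{3}$ ($g{\left(r,l \right)} = - \frac{8}{3} + \frac{1}{3} \left(-9\right) = - \frac{8}{3} - 3 = - \frac{17}{3}$)
$g{\left(-12,T{\left(4 \right)} \right)} \left(136 + s\right) = - \frac{17 \left(136 + 22\right)}{3} = \left(- \frac{17}{3}\right) 158 = - \frac{2686}{3}$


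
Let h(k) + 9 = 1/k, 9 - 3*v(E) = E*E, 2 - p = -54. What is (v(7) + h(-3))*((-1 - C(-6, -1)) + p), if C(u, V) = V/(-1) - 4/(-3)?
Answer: -10744/9 ≈ -1193.8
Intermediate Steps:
p = 56 (p = 2 - 1*(-54) = 2 + 54 = 56)
v(E) = 3 - E²/3 (v(E) = 3 - E*E/3 = 3 - E²/3)
C(u, V) = 4/3 - V (C(u, V) = V*(-1) - 4*(-⅓) = -V + 4/3 = 4/3 - V)
h(k) = -9 + 1/k
(v(7) + h(-3))*((-1 - C(-6, -1)) + p) = ((3 - ⅓*7²) + (-9 + 1/(-3)))*((-1 - (4/3 - 1*(-1))) + 56) = ((3 - ⅓*49) + (-9 - ⅓))*((-1 - (4/3 + 1)) + 56) = ((3 - 49/3) - 28/3)*((-1 - 1*7/3) + 56) = (-40/3 - 28/3)*((-1 - 7/3) + 56) = -68*(-10/3 + 56)/3 = -68/3*158/3 = -10744/9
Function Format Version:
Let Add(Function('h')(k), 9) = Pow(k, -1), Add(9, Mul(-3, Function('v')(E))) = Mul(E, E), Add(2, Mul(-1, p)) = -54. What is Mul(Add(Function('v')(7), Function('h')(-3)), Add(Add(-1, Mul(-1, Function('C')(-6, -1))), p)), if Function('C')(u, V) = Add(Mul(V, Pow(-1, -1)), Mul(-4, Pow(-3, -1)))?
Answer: Rational(-10744, 9) ≈ -1193.8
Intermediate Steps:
p = 56 (p = Add(2, Mul(-1, -54)) = Add(2, 54) = 56)
Function('v')(E) = Add(3, Mul(Rational(-1, 3), Pow(E, 2))) (Function('v')(E) = Add(3, Mul(Rational(-1, 3), Mul(E, E))) = Add(3, Mul(Rational(-1, 3), Pow(E, 2))))
Function('C')(u, V) = Add(Rational(4, 3), Mul(-1, V)) (Function('C')(u, V) = Add(Mul(V, -1), Mul(-4, Rational(-1, 3))) = Add(Mul(-1, V), Rational(4, 3)) = Add(Rational(4, 3), Mul(-1, V)))
Function('h')(k) = Add(-9, Pow(k, -1))
Mul(Add(Function('v')(7), Function('h')(-3)), Add(Add(-1, Mul(-1, Function('C')(-6, -1))), p)) = Mul(Add(Add(3, Mul(Rational(-1, 3), Pow(7, 2))), Add(-9, Pow(-3, -1))), Add(Add(-1, Mul(-1, Add(Rational(4, 3), Mul(-1, -1)))), 56)) = Mul(Add(Add(3, Mul(Rational(-1, 3), 49)), Add(-9, Rational(-1, 3))), Add(Add(-1, Mul(-1, Add(Rational(4, 3), 1))), 56)) = Mul(Add(Add(3, Rational(-49, 3)), Rational(-28, 3)), Add(Add(-1, Mul(-1, Rational(7, 3))), 56)) = Mul(Add(Rational(-40, 3), Rational(-28, 3)), Add(Add(-1, Rational(-7, 3)), 56)) = Mul(Rational(-68, 3), Add(Rational(-10, 3), 56)) = Mul(Rational(-68, 3), Rational(158, 3)) = Rational(-10744, 9)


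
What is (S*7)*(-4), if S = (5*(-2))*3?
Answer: 840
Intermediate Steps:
S = -30 (S = -10*3 = -30)
(S*7)*(-4) = -30*7*(-4) = -210*(-4) = 840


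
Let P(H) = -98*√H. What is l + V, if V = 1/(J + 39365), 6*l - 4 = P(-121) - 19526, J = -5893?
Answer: -326720189/100416 - 539*I/3 ≈ -3253.7 - 179.67*I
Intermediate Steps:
l = -9761/3 - 539*I/3 (l = ⅔ + (-1078*I - 19526)/6 = ⅔ + (-19526 - 1078*I)/6 = ⅔ + (-9763/3 - 539*I/3) = -9761/3 - 539*I/3 ≈ -3253.7 - 179.67*I)
V = 1/33472 (V = 1/(-5893 + 39365) = 1/33472 ≈ 2.9876e-5)
l + V = (-9761/3 - 539*I/3) + 1/33472 = -326720189/100416 - 539*I/3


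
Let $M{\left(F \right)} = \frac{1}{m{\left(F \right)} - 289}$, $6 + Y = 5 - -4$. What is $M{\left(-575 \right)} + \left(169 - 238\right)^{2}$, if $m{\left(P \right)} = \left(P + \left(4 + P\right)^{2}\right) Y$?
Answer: $\frac{4647254950}{976109} \approx 4761.0$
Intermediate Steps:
$Y = 3$ ($Y = -6 + \left(5 - -4\right) = -6 + \left(5 + 4\right) = -6 + 9 = 3$)
$m{\left(P \right)} = 3 P + 3 \left(4 + P\right)^{2}$ ($m{\left(P \right)} = \left(P + \left(4 + P\right)^{2}\right) 3 = 3 P + 3 \left(4 + P\right)^{2}$)
$M{\left(F \right)} = \frac{1}{-289 + 3 F + 3 \left(4 + F\right)^{2}}$ ($M{\left(F \right)} = \frac{1}{\left(3 F + 3 \left(4 + F\right)^{2}\right) - 289} = \frac{1}{-289 + 3 F + 3 \left(4 + F\right)^{2}}$)
$M{\left(-575 \right)} + \left(169 - 238\right)^{2} = \frac{1}{-241 + 3 \left(-575\right)^{2} + 27 \left(-575\right)} + \left(169 - 238\right)^{2} = \frac{1}{-241 + 3 \cdot 330625 - 15525} + \left(-69\right)^{2} = \frac{1}{-241 + 991875 - 15525} + 4761 = \frac{1}{976109} + 4761 = \frac{4647254950}{976109}$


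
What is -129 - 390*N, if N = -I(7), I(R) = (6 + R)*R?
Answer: 35361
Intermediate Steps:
I(R) = R*(6 + R)
N = -91 (N = -7*(6 + 7) = -7*13 = -1*91 = -91)
-129 - 390*N = -129 - 390*(-91) = -129 - 78*(-455) = -129 + 35490 = 35361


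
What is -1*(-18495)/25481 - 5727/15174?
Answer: 44904481/128882898 ≈ 0.34841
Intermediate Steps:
-1*(-18495)/25481 - 5727/15174 = 18495*(1/25481) - 5727*1/15174 = 18495/25481 - 1909/5058 = 44904481/128882898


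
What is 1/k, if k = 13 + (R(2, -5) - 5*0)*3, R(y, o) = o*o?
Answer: 1/88 ≈ 0.011364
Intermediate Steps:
R(y, o) = o**2
k = 88 (k = 13 + ((-5)**2 - 5*0)*3 = 13 + (25 + 0)*3 = 13 + 25*3 = 13 + 75 = 88)
1/k = 1/88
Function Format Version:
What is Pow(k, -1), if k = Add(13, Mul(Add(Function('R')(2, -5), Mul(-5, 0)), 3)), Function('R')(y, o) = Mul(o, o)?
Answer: Rational(1, 88) ≈ 0.011364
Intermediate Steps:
Function('R')(y, o) = Pow(o, 2)
k = 88 (k = Add(13, Mul(Add(Pow(-5, 2), Mul(-5, 0)), 3)) = Add(13, Mul(Add(25, 0), 3)) = Add(13, Mul(25, 3)) = Add(13, 75) = 88)
Pow(k, -1) = Pow(88, -1) = Rational(1, 88)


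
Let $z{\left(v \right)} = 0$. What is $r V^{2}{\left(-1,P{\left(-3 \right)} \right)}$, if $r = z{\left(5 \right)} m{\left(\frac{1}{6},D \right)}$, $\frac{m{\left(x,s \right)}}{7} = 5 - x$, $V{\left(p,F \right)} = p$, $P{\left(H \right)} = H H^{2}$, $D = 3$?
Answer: $0$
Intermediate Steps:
$P{\left(H \right)} = H^{3}$
$m{\left(x,s \right)} = 35 - 7 x$ ($m{\left(x,s \right)} = 7 \left(5 - x\right) = 35 - 7 x$)
$r = 0$ ($r = 0 \left(35 - \frac{7}{6}\right) = 0 \cdot \frac{203}{6} = 0$)
$r V^{2}{\left(-1,P{\left(-3 \right)} \right)} = 0 \left(-1\right)^{2} = 0 \cdot 1 = 0$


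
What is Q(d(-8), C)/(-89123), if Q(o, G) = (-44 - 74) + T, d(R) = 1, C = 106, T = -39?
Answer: 157/89123 ≈ 0.0017616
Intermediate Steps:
Q(o, G) = -157 (Q(o, G) = (-44 - 74) - 39 = -118 - 39 = -157)
Q(d(-8), C)/(-89123) = -157/(-89123) = -157*(-1/89123) = 157/89123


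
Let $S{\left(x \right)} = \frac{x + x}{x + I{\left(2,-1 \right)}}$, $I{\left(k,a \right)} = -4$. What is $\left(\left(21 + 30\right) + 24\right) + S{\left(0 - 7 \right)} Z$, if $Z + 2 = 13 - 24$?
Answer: $\frac{643}{11} \approx 58.455$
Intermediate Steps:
$Z = -13$ ($Z = -2 + \left(13 - 24\right) = -2 - 11 = -13$)
$S{\left(x \right)} = \frac{2 x}{-4 + x}$ ($S{\left(x \right)} = \frac{x + x}{x - 4} = \frac{2 x}{-4 + x}$)
$\left(\left(21 + 30\right) + 24\right) + S{\left(0 - 7 \right)} Z = \left(\left(21 + 30\right) + 24\right) + \frac{2 \left(0 - 7\right)}{-4 + \left(0 - 7\right)} \left(-13\right) = \left(51 + 24\right) + \frac{2 \left(0 - 7\right)}{-4 + \left(0 - 7\right)} \left(-13\right) = 75 + 2 \left(-7\right) \frac{1}{-4 - 7} \left(-13\right) = 75 + 2 \left(-7\right) \frac{1}{-11} \left(-13\right) = 75 + 2 \left(-7\right) \left(- \frac{1}{11}\right) \left(-13\right) = 75 + \frac{14}{11} \left(-13\right) = 75 - \frac{182}{11} = \frac{643}{11}$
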